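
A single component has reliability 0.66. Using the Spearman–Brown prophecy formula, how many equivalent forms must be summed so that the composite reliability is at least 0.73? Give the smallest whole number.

k ≥ ρ*(1−ρ₁)/(ρ₁(1−ρ*)) = 0.73·0.34 / (0.66·0.27) = 1.393.
Smallest integer k = 2.

2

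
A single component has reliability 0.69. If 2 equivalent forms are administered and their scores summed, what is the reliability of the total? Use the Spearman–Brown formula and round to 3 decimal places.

0.817

ρ_k = kρ / (1 + (k−1)ρ) = 2·0.69 / (1 + 1·0.69) = 1.380 / 1.690 = 0.817.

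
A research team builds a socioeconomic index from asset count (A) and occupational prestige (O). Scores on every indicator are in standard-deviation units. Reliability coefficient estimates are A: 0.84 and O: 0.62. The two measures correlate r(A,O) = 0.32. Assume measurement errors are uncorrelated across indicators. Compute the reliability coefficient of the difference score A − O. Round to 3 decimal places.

Var(A−O) = 1 + 1 − 2·0.32 = 2 − 0.64 = 1.36.
Under uncorrelated errors the observed covariances equal the true-score covariances, so only the own-variance terms attenuate.
True-score variance = [0.84 + 0.62] − 0.64 = 1.46 − 0.64 = 0.82.
Reliability = 0.82 / 1.36 = 0.603.

0.603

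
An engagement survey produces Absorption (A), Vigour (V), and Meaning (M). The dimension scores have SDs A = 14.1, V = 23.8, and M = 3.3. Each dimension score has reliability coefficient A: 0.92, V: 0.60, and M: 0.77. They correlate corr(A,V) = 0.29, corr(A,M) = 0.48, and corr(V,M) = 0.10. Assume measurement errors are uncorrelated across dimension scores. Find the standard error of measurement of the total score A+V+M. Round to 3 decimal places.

Var(total) = 776.14 + 255.013 = 1031.15.
True-score variance = 531.154 + 255.013 = 786.168, so reliability = 0.7624.
Error variance = 1031.15 − 786.168 = 244.986; SEM = √244.986 = 15.652.

15.652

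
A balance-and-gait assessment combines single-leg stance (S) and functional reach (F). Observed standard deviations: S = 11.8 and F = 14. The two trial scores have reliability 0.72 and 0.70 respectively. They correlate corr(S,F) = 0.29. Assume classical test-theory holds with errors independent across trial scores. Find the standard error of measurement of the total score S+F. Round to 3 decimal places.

9.889

Var(total) = 335.24 + 95.816 = 431.056.
True-score variance = 237.453 + 95.816 = 333.269, so reliability = 0.7731.
Error variance = 431.056 − 333.269 = 97.7872; SEM = √97.7872 = 9.889.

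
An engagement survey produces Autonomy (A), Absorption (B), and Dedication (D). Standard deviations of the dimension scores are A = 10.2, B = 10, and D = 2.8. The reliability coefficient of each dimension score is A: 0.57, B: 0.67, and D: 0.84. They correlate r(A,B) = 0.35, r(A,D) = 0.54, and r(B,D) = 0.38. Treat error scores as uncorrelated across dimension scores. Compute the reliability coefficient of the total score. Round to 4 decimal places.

0.7645

Var(A+B+D) = 10.2² + 10² + 2.8² + 2·[10.2·10·0.35 + 10.2·2.8·0.54 + 10·2.8·0.38] = 211.88 + 123.525 = 335.405.
With uncorrelated errors the cross-covariances are all true-score covariance, so they carry over unchanged; only the diagonal terms shrink to ρᵢσᵢ².
True-score variance = [10.2²·0.57 + 10²·0.67 + 2.8²·0.84] + 123.525 = 132.888 + 123.525 = 256.413.
Reliability = 256.413 / 335.405 = 0.7645.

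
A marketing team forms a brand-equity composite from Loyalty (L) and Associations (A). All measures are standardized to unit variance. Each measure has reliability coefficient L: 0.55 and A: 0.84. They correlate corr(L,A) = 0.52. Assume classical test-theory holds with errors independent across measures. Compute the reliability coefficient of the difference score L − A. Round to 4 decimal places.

Var(L−A) = 1 + 1 − 2·0.52 = 2 − 1.04 = 0.96.
With uncorrelated errors the cross-covariances are all true-score covariance, so they carry over unchanged; only the diagonal terms shrink to ρᵢσᵢ².
True-score variance = [0.55 + 0.84] − 1.04 = 1.39 − 1.04 = 0.35.
Reliability = 0.35 / 0.96 = 0.3646.

0.3646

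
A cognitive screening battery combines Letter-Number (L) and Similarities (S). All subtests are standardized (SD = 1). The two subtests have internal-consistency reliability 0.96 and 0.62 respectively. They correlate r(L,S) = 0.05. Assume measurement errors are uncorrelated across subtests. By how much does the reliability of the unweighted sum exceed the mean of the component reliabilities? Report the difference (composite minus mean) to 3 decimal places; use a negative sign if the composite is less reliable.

0.010

Var(sum) = 2 + 0.1 = 2.1; true-score variance = 1.58 + 0.1 = 1.68; composite reliability = 0.8000.
Mean component reliability = 0.7900.
Difference = 0.8000 − 0.7900 = 0.010.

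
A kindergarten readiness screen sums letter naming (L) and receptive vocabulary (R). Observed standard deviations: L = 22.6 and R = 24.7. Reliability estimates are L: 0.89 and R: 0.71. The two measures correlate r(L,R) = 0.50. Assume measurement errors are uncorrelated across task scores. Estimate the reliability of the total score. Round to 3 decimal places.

0.861

Var(L+R) = 22.6² + 24.7² + 2·[22.6·24.7·0.50] = 1120.85 + 558.22 = 1679.07.
With uncorrelated errors the cross-covariances are all true-score covariance, so they carry over unchanged; only the diagonal terms shrink to ρᵢσᵢ².
True-score variance = [22.6²·0.89 + 24.7²·0.71] + 558.22 = 887.74 + 558.22 = 1445.96.
Reliability = 1445.96 / 1679.07 = 0.861.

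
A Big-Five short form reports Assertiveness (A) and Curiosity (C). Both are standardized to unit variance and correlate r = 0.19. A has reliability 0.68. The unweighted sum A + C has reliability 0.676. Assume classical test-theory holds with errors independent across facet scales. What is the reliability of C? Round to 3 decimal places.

0.549

Var(A+C) = 2 + 2·0.19 = 2.380.
True-score variance = ρ_A + ρ_C + 2·0.19, so 0.676 = (0.68 + ρ_C + 0.38) / 2.380.
ρ_C = 0.676·2.380 − 0.68 − 0.38 = 0.549.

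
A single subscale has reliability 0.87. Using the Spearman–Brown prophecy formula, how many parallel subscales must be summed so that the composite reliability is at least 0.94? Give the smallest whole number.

3

k ≥ ρ*(1−ρ₁)/(ρ₁(1−ρ*)) = 0.94·0.13 / (0.87·0.06) = 2.341.
Smallest integer k = 3.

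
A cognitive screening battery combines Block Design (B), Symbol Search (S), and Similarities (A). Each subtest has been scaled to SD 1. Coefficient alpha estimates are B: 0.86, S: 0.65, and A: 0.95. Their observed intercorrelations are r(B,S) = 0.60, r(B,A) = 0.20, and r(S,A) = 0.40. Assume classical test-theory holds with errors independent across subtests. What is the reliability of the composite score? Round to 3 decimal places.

Var(B+S+A) = 3 + 2·[0.60 + 0.20 + 0.40] = 3 + 2.4 = 5.4.
Because errors are independent across components, Cov(Tᵢ,Tⱼ) = Cov(Xᵢ,Xⱼ); the off-diagonal part of the true-score variance is the same as above.
True-score variance = [0.86 + 0.65 + 0.95] + 2.4 = 2.46 + 2.4 = 4.86.
Reliability = 4.86 / 5.4 = 0.900.

0.900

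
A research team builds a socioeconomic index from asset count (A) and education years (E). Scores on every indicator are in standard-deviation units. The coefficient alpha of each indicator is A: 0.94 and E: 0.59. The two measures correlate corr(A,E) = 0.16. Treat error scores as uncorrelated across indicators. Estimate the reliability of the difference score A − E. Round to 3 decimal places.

0.720

Var(A−E) = 1 + 1 − 2·0.16 = 2 − 0.32 = 1.68.
Because errors are independent across components, Cov(Tᵢ,Tⱼ) = Cov(Xᵢ,Xⱼ); the off-diagonal part of the true-score variance is the same as above.
True-score variance = [0.94 + 0.59] − 0.32 = 1.53 − 0.32 = 1.21.
Reliability = 1.21 / 1.68 = 0.720.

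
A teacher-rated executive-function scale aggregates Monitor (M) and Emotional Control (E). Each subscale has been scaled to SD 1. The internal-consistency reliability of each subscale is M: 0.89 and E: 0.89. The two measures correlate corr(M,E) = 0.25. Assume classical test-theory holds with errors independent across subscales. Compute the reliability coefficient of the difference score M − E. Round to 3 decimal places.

0.853

Var(M−E) = 1 + 1 − 2·0.25 = 2 − 0.5 = 1.5.
With uncorrelated errors the cross-covariances are all true-score covariance, so they carry over unchanged; only the diagonal terms shrink to ρᵢσᵢ².
True-score variance = [0.89 + 0.89] − 0.5 = 1.78 − 0.5 = 1.28.
Reliability = 1.28 / 1.5 = 0.853.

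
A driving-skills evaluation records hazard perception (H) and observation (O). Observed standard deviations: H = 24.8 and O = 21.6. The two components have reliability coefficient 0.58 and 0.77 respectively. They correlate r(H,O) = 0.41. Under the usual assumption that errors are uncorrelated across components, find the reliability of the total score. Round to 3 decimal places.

Var(H+O) = 24.8² + 21.6² + 2·[24.8·21.6·0.41] = 1081.6 + 439.258 = 1520.86.
Because errors are independent across components, Cov(Tᵢ,Tⱼ) = Cov(Xᵢ,Xⱼ); the off-diagonal part of the true-score variance is the same as above.
True-score variance = [24.8²·0.58 + 21.6²·0.77] + 439.258 = 715.974 + 439.258 = 1155.23.
Reliability = 1155.23 / 1520.86 = 0.760.

0.760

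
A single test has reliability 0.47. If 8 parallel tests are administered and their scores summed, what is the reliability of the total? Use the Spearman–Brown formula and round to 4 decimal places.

ρ_k = kρ / (1 + (k−1)ρ) = 8·0.47 / (1 + 7·0.47) = 3.760 / 4.290 = 0.8765.

0.8765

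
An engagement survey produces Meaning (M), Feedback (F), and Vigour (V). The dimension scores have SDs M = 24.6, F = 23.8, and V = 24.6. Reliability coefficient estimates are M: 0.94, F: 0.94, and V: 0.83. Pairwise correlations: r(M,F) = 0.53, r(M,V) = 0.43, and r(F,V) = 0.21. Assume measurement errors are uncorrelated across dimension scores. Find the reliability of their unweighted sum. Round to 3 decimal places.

Var(M+F+V) = 24.6² + 23.8² + 24.6² + 2·[24.6·23.8·0.53 + 24.6·24.6·0.43 + 23.8·24.6·0.21] = 1776.76 + 1386.95 = 3163.71.
Because errors are independent across components, Cov(Tᵢ,Tⱼ) = Cov(Xᵢ,Xⱼ); the off-diagonal part of the true-score variance is the same as above.
True-score variance = [24.6²·0.94 + 23.8²·0.94 + 24.6²·0.83] + 1386.95 = 1603.59 + 1386.95 = 2990.53.
Reliability = 2990.53 / 3163.71 = 0.945.

0.945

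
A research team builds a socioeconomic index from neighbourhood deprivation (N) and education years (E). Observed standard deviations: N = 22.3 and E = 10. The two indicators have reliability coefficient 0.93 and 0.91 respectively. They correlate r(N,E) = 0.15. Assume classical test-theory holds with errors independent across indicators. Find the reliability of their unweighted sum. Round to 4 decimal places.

Var(N+E) = 22.3² + 10² + 2·[22.3·10·0.15] = 597.29 + 66.9 = 664.19.
Under uncorrelated errors the observed covariances equal the true-score covariances, so only the own-variance terms attenuate.
True-score variance = [22.3²·0.93 + 10²·0.91] + 66.9 = 553.48 + 66.9 = 620.38.
Reliability = 620.38 / 664.19 = 0.9340.

0.9340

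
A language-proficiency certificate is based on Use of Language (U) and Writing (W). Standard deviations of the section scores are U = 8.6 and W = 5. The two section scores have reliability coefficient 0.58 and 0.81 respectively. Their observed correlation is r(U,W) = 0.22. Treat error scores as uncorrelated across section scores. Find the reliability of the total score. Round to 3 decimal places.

Var(U+W) = 8.6² + 5² + 2·[8.6·5·0.22] = 98.96 + 18.92 = 117.88.
With uncorrelated errors the cross-covariances are all true-score covariance, so they carry over unchanged; only the diagonal terms shrink to ρᵢσᵢ².
True-score variance = [8.6²·0.58 + 5²·0.81] + 18.92 = 63.1468 + 18.92 = 82.0668.
Reliability = 82.0668 / 117.88 = 0.696.

0.696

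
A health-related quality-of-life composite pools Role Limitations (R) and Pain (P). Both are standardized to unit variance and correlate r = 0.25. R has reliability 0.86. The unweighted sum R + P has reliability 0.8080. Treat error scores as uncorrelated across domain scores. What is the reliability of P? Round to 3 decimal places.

0.660

Var(R+P) = 2 + 2·0.25 = 2.500.
True-score variance = ρ_R + ρ_P + 2·0.25, so 0.8080 = (0.86 + ρ_P + 0.50) / 2.500.
ρ_P = 0.8080·2.500 − 0.86 − 0.50 = 0.660.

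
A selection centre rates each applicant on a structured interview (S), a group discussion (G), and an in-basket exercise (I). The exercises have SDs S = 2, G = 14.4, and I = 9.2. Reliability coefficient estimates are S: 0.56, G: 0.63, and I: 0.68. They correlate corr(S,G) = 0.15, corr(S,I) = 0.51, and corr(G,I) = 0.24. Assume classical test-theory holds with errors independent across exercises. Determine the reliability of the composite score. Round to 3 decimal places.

Var(S+G+I) = 2² + 14.4² + 9.2² + 2·[2·14.4·0.15 + 2·9.2·0.51 + 14.4·9.2·0.24] = 296 + 90.9984 = 386.998.
With uncorrelated errors the cross-covariances are all true-score covariance, so they carry over unchanged; only the diagonal terms shrink to ρᵢσᵢ².
True-score variance = [2²·0.56 + 14.4²·0.63 + 9.2²·0.68] + 90.9984 = 190.432 + 90.9984 = 281.43.
Reliability = 281.43 / 386.998 = 0.727.

0.727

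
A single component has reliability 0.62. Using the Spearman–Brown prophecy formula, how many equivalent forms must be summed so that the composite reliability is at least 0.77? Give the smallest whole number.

3

k ≥ ρ*(1−ρ₁)/(ρ₁(1−ρ*)) = 0.77·0.38 / (0.62·0.23) = 2.052.
Smallest integer k = 3.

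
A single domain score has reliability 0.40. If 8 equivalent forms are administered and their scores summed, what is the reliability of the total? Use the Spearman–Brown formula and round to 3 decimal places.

ρ_k = kρ / (1 + (k−1)ρ) = 8·0.40 / (1 + 7·0.40) = 3.200 / 3.800 = 0.842.

0.842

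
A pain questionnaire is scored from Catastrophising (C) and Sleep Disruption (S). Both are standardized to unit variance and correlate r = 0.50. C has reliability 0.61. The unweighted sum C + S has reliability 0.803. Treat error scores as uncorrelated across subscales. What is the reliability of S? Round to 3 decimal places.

0.799

Var(C+S) = 2 + 2·0.50 = 3.000.
True-score variance = ρ_C + ρ_S + 2·0.50, so 0.803 = (0.61 + ρ_S + 1.00) / 3.000.
ρ_S = 0.803·3.000 − 0.61 − 1.00 = 0.799.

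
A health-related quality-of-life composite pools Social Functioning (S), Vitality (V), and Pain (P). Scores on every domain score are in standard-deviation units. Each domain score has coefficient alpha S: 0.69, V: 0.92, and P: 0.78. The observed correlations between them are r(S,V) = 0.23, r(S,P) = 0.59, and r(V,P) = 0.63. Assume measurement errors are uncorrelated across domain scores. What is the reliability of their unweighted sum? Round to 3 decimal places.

0.897

Var(S+V+P) = 3 + 2·[0.23 + 0.59 + 0.63] = 3 + 2.9 = 5.9.
Because errors are independent across components, Cov(Tᵢ,Tⱼ) = Cov(Xᵢ,Xⱼ); the off-diagonal part of the true-score variance is the same as above.
True-score variance = [0.69 + 0.92 + 0.78] + 2.9 = 2.39 + 2.9 = 5.29.
Reliability = 5.29 / 5.9 = 0.897.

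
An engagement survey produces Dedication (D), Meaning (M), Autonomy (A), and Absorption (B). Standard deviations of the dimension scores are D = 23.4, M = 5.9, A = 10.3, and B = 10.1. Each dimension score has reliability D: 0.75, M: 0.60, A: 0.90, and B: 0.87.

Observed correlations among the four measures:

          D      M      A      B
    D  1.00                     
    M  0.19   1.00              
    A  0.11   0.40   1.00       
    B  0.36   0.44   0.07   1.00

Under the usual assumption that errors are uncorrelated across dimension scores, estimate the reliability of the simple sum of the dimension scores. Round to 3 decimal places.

0.852

Var(D+M+A+B) = 23.4² + 5.9² + 10.3² + 10.1² + 2·[23.4·5.9·0.19 + 23.4·10.3·0.11 + 23.4·10.1·0.36 + 5.9·10.3·0.40 + 5.9·10.1·0.44 + 10.3·10.1·0.07] = 790.47 + 391.271 = 1181.74.
With uncorrelated errors the cross-covariances are all true-score covariance, so they carry over unchanged; only the diagonal terms shrink to ρᵢσᵢ².
True-score variance = [23.4²·0.75 + 5.9²·0.60 + 10.3²·0.90 + 10.1²·0.87] + 391.271 = 615.786 + 391.271 = 1007.06.
Reliability = 1007.06 / 1181.74 = 0.852.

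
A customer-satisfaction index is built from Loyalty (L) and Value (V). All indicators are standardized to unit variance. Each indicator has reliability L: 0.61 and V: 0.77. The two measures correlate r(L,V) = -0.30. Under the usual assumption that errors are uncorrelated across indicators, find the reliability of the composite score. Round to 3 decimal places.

0.557

Var(L+V) = 2 + 2·[(-0.30)] = 2 − 0.6 = 1.4.
Under uncorrelated errors the observed covariances equal the true-score covariances, so only the own-variance terms attenuate.
True-score variance = [0.61 + 0.77] − 0.6 = 1.38 − 0.6 = 0.78.
Reliability = 0.78 / 1.4 = 0.557.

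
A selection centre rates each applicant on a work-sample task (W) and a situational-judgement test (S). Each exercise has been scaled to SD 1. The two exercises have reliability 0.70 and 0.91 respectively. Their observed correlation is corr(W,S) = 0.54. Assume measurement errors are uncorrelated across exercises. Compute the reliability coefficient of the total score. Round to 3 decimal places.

0.873

Var(W+S) = 2 + 2·[0.54] = 2 + 1.08 = 3.08.
Under uncorrelated errors the observed covariances equal the true-score covariances, so only the own-variance terms attenuate.
True-score variance = [0.70 + 0.91] + 1.08 = 1.61 + 1.08 = 2.69.
Reliability = 2.69 / 3.08 = 0.873.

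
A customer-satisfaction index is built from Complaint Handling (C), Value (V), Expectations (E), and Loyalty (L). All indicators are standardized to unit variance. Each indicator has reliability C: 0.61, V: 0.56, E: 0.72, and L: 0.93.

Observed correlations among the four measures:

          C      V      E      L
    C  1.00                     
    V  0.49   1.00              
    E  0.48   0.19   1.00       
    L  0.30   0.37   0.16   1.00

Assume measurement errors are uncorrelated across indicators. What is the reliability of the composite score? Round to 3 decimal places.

Var(C+V+E+L) = 4 + 2·[0.49 + 0.48 + 0.30 + 0.19 + 0.37 + 0.16] = 4 + 3.98 = 7.98.
With uncorrelated errors the cross-covariances are all true-score covariance, so they carry over unchanged; only the diagonal terms shrink to ρᵢσᵢ².
True-score variance = [0.61 + 0.56 + 0.72 + 0.93] + 3.98 = 2.82 + 3.98 = 6.8.
Reliability = 6.8 / 7.98 = 0.852.

0.852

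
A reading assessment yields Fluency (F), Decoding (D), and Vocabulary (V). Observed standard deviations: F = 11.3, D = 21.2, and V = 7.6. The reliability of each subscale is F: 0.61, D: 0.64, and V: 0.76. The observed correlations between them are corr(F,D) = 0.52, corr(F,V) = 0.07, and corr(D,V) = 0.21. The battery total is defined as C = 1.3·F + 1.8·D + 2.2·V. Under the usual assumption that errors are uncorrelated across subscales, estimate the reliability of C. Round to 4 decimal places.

0.7619

Var(C) = 1.3²·11.3² + 1.8²·21.2² + 2.2²·7.6² + 2·[2.34·11.3·21.2·0.52 + 2.86·11.3·7.6·0.07 + 3.96·21.2·7.6·0.21] = 1951.54 + 885.354 = 2836.89.
Because errors are independent across components, Cov(Tᵢ,Tⱼ) = Cov(Xᵢ,Xⱼ); the off-diagonal part of the true-score variance is the same as above.
True-score variance = [1.3²·11.3²·0.61 + 1.8²·21.2²·0.64 + 2.2²·7.6²·0.76] + 885.354 = 1276.06 + 885.354 = 2161.41.
Reliability = 2161.41 / 2836.89 = 0.7619.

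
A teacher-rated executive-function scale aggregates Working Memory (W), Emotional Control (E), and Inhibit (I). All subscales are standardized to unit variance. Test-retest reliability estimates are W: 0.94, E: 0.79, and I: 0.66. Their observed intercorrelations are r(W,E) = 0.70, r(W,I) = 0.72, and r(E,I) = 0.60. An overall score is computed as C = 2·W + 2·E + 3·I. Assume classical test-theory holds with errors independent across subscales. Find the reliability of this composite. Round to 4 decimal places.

0.8923

Var(C) = 2² + 2² + 3² + 2·[4·0.70 + 6·0.72 + 6·0.60] = 17 + 21.44 = 38.44.
Under uncorrelated errors the observed covariances equal the true-score covariances, so only the own-variance terms attenuate.
True-score variance = [2²·0.94 + 2²·0.79 + 3²·0.66] + 21.44 = 12.86 + 21.44 = 34.3.
Reliability = 34.3 / 38.44 = 0.8923.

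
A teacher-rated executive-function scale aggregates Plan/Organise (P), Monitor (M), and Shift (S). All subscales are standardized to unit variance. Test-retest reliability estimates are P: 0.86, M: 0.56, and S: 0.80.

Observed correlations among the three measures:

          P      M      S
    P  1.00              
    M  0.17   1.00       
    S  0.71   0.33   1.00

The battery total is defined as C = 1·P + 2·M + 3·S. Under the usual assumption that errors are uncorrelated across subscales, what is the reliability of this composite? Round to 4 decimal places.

0.8384

Var(C) = 1 + 2² + 3² + 2·[2·0.17 + 3·0.71 + 6·0.33] = 14 + 8.9 = 22.9.
Because errors are independent across components, Cov(Tᵢ,Tⱼ) = Cov(Xᵢ,Xⱼ); the off-diagonal part of the true-score variance is the same as above.
True-score variance = [0.86 + 2²·0.56 + 3²·0.80] + 8.9 = 10.3 + 8.9 = 19.2.
Reliability = 19.2 / 22.9 = 0.8384.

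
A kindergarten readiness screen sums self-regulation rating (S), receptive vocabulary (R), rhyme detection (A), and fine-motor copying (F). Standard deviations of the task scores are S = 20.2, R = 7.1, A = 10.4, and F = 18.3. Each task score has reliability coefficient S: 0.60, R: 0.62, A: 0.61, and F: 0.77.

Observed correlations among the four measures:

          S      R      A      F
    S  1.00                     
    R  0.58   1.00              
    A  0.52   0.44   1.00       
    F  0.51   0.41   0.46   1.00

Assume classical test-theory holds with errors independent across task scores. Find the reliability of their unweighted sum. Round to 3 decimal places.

Var(S+R+A+F) = 20.2² + 7.1² + 10.4² + 18.3² + 2·[20.2·7.1·0.58 + 20.2·10.4·0.52 + 20.2·18.3·0.51 + 7.1·10.4·0.44 + 7.1·18.3·0.41 + 10.4·18.3·0.46] = 901.5 + 1108.52 = 2010.02.
With uncorrelated errors the cross-covariances are all true-score covariance, so they carry over unchanged; only the diagonal terms shrink to ρᵢσᵢ².
True-score variance = [20.2²·0.60 + 7.1²·0.62 + 10.4²·0.61 + 18.3²·0.77] + 1108.52 = 599.921 + 1108.52 = 1708.44.
Reliability = 1708.44 / 2010.02 = 0.850.

0.850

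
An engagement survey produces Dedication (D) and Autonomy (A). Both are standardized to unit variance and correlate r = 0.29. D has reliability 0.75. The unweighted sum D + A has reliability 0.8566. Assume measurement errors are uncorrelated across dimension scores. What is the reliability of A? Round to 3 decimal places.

Var(D+A) = 2 + 2·0.29 = 2.580.
True-score variance = ρ_D + ρ_A + 2·0.29, so 0.8566 = (0.75 + ρ_A + 0.58) / 2.580.
ρ_A = 0.8566·2.580 − 0.75 − 0.58 = 0.880.

0.880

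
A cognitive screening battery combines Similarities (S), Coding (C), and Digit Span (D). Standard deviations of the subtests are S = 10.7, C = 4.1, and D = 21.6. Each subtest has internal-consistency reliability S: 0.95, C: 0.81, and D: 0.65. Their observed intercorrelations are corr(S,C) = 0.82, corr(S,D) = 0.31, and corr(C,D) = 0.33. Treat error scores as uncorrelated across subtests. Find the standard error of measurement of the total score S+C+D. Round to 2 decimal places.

13.12

Var(total) = 597.86 + 273.691 = 871.551.
True-score variance = 425.646 + 273.691 = 699.336, so reliability = 0.8024.
Error variance = 871.551 − 699.336 = 172.214; SEM = √172.214 = 13.12.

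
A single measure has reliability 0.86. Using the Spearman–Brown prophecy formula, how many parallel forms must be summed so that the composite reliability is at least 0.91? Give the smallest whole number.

2

k ≥ ρ*(1−ρ₁)/(ρ₁(1−ρ*)) = 0.91·0.14 / (0.86·0.09) = 1.646.
Smallest integer k = 2.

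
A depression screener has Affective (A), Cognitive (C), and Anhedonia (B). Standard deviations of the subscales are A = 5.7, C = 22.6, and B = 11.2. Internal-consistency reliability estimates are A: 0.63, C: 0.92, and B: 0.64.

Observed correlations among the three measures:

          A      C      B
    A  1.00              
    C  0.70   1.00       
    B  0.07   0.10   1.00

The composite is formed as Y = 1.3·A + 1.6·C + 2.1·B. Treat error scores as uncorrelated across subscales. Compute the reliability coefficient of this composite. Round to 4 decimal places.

0.8696

Var(Y) = 1.3²·5.7² + 1.6²·22.6² + 2.1²·11.2² + 2·[2.08·5.7·22.6·0.70 + 2.73·5.7·11.2·0.07 + 3.36·22.6·11.2·0.10] = 1915.64 + 569.62 = 2485.26.
Under uncorrelated errors the observed covariances equal the true-score covariances, so only the own-variance terms attenuate.
True-score variance = [1.3²·5.7²·0.63 + 1.6²·22.6²·0.92 + 2.1²·11.2²·0.64] + 569.62 = 1591.58 + 569.62 = 2161.2.
Reliability = 2161.2 / 2485.26 = 0.8696.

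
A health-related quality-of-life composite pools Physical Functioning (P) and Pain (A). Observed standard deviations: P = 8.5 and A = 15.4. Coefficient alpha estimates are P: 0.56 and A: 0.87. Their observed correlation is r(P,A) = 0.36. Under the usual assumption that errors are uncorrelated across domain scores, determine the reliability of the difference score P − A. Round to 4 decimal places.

0.7090

Var(P−A) = 8.5² + 15.4² − 2·8.5·15.4·0.36 = 309.41 − 94.248 = 215.162.
Under uncorrelated errors the observed covariances equal the true-score covariances, so only the own-variance terms attenuate.
True-score variance = [8.5²·0.56 + 15.4²·0.87] − 94.248 = 246.789 − 94.248 = 152.541.
Reliability = 152.541 / 215.162 = 0.7090.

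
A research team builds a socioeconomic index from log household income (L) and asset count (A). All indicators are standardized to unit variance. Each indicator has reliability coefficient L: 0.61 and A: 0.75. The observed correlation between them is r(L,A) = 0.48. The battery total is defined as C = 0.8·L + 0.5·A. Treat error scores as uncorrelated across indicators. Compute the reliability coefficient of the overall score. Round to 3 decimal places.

Var(C) = 0.8² + 0.5² + 2·[0.4·0.48] = 0.89 + 0.384 = 1.274.
With uncorrelated errors the cross-covariances are all true-score covariance, so they carry over unchanged; only the diagonal terms shrink to ρᵢσᵢ².
True-score variance = [0.8²·0.61 + 0.5²·0.75] + 0.384 = 0.5779 + 0.384 = 0.9619.
Reliability = 0.9619 / 1.274 = 0.755.

0.755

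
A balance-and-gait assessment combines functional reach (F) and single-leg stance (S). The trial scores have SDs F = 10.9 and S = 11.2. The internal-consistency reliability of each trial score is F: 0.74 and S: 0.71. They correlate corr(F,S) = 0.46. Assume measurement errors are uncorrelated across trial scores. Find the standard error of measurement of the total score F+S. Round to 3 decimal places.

8.202

Var(total) = 244.25 + 112.314 = 356.564.
True-score variance = 176.982 + 112.314 = 289.295, so reliability = 0.8113.
Error variance = 356.564 − 289.295 = 67.2682; SEM = √67.2682 = 8.202.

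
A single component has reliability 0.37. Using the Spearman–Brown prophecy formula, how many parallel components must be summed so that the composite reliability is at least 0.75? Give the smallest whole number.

6

k ≥ ρ*(1−ρ₁)/(ρ₁(1−ρ*)) = 0.75·0.63 / (0.37·0.25) = 5.108.
Smallest integer k = 6.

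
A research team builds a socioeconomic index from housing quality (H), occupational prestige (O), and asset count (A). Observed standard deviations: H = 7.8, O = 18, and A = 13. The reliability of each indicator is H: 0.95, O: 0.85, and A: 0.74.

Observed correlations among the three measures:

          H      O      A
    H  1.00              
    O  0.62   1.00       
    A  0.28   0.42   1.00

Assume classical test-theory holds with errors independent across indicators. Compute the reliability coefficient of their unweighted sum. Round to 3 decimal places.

0.903

Var(H+O+A) = 7.8² + 18² + 13² + 2·[7.8·18·0.62 + 7.8·13·0.28 + 18·13·0.42] = 553.84 + 427.44 = 981.28.
Under uncorrelated errors the observed covariances equal the true-score covariances, so only the own-variance terms attenuate.
True-score variance = [7.8²·0.95 + 18²·0.85 + 13²·0.74] + 427.44 = 458.258 + 427.44 = 885.698.
Reliability = 885.698 / 981.28 = 0.903.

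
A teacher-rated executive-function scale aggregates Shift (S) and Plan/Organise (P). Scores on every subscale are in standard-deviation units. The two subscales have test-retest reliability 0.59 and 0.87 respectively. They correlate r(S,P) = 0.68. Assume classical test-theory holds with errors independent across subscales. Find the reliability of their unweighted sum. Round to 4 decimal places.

Var(S+P) = 2 + 2·[0.68] = 2 + 1.36 = 3.36.
Under uncorrelated errors the observed covariances equal the true-score covariances, so only the own-variance terms attenuate.
True-score variance = [0.59 + 0.87] + 1.36 = 1.46 + 1.36 = 2.82.
Reliability = 2.82 / 3.36 = 0.8393.

0.8393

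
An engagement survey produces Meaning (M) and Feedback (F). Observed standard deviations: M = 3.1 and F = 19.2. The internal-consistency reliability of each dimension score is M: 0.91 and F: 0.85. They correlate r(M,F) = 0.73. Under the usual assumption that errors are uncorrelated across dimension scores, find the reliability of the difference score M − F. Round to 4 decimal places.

0.8072

Var(M−F) = 3.1² + 19.2² − 2·3.1·19.2·0.73 = 378.25 − 86.8992 = 291.351.
Because errors are independent across components, Cov(Tᵢ,Tⱼ) = Cov(Xᵢ,Xⱼ); the off-diagonal part of the true-score variance is the same as above.
True-score variance = [3.1²·0.91 + 19.2²·0.85] − 86.8992 = 322.089 − 86.8992 = 235.19.
Reliability = 235.19 / 291.351 = 0.8072.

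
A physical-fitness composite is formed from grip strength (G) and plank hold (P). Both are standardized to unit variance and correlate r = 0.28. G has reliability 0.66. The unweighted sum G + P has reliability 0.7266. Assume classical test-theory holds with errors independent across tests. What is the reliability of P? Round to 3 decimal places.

0.640

Var(G+P) = 2 + 2·0.28 = 2.560.
True-score variance = ρ_G + ρ_P + 2·0.28, so 0.7266 = (0.66 + ρ_P + 0.56) / 2.560.
ρ_P = 0.7266·2.560 − 0.66 − 0.56 = 0.640.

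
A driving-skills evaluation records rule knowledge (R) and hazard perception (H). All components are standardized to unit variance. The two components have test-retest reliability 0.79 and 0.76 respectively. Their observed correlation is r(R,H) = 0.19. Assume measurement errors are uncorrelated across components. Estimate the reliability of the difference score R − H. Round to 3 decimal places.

Var(R−H) = 1 + 1 − 2·0.19 = 2 − 0.38 = 1.62.
With uncorrelated errors the cross-covariances are all true-score covariance, so they carry over unchanged; only the diagonal terms shrink to ρᵢσᵢ².
True-score variance = [0.79 + 0.76] − 0.38 = 1.55 − 0.38 = 1.17.
Reliability = 1.17 / 1.62 = 0.722.

0.722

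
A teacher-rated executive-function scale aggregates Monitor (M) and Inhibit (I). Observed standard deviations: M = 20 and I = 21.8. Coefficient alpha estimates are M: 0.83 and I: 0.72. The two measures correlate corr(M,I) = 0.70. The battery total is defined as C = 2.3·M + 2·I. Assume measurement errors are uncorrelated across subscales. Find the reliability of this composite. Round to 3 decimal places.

Var(C) = 2.3²·20² + 2²·21.8² + 2·[4.6·20·21.8·0.70] = 4016.96 + 2807.84 = 6824.8.
Because errors are independent across components, Cov(Tᵢ,Tⱼ) = Cov(Xᵢ,Xⱼ); the off-diagonal part of the true-score variance is the same as above.
True-score variance = [2.3²·20²·0.83 + 2²·21.8²·0.72] + 2807.84 = 3124.97 + 2807.84 = 5932.81.
Reliability = 5932.81 / 6824.8 = 0.869.

0.869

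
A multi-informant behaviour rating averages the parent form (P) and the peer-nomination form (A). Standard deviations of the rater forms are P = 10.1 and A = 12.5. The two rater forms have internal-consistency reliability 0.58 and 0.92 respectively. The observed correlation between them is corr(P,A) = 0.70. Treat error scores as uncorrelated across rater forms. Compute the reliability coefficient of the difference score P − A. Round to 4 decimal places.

Var(P−A) = 10.1² + 12.5² − 2·10.1·12.5·0.70 = 258.26 − 176.75 = 81.51.
Because errors are independent across components, Cov(Tᵢ,Tⱼ) = Cov(Xᵢ,Xⱼ); the off-diagonal part of the true-score variance is the same as above.
True-score variance = [10.1²·0.58 + 12.5²·0.92] − 176.75 = 202.916 − 176.75 = 26.1658.
Reliability = 26.1658 / 81.51 = 0.3210.

0.3210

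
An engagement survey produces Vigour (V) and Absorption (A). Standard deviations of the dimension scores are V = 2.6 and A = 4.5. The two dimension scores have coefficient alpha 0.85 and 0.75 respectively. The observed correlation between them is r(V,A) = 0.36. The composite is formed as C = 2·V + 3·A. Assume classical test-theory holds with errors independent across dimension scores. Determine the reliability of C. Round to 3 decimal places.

0.809

Var(C) = 2²·2.6² + 3²·4.5² + 2·[6·2.6·4.5·0.36] = 209.29 + 50.544 = 259.834.
Under uncorrelated errors the observed covariances equal the true-score covariances, so only the own-variance terms attenuate.
True-score variance = [2²·2.6²·0.85 + 3²·4.5²·0.75] + 50.544 = 159.672 + 50.544 = 210.216.
Reliability = 210.216 / 259.834 = 0.809.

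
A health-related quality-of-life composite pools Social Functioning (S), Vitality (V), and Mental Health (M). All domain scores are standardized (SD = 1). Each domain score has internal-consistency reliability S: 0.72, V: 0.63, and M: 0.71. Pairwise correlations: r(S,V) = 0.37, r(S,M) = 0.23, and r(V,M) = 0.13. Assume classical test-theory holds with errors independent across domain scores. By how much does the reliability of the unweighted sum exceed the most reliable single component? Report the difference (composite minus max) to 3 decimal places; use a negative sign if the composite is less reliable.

Var(sum) = 3 + 1.46 = 4.46; true-score variance = 2.06 + 1.46 = 3.52; composite reliability = 0.7892.
Max component reliability = 0.7200.
Difference = 0.7892 − 0.7200 = 0.069.

0.069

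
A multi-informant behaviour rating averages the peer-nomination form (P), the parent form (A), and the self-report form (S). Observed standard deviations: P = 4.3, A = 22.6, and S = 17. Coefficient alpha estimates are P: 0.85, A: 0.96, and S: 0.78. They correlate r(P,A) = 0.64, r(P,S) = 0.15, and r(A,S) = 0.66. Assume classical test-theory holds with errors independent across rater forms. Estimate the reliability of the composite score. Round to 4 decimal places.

0.9410

Var(P+A+S) = 4.3² + 22.6² + 17² + 2·[4.3·22.6·0.64 + 4.3·17·0.15 + 22.6·17·0.66] = 818.25 + 653.464 = 1471.71.
Under uncorrelated errors the observed covariances equal the true-score covariances, so only the own-variance terms attenuate.
True-score variance = [4.3²·0.85 + 22.6²·0.96 + 17²·0.78] + 653.464 = 731.466 + 653.464 = 1384.93.
Reliability = 1384.93 / 1471.71 = 0.9410.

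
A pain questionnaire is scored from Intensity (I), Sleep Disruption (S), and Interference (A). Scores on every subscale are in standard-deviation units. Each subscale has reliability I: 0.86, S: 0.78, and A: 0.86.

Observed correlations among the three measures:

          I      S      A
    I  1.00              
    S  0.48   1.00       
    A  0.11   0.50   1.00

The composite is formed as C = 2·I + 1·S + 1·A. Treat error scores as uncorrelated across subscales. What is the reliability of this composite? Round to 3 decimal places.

Var(C) = 2² + 1 + 1 + 2·[2·0.48 + 2·0.11 + 0.50] = 6 + 3.36 = 9.36.
Under uncorrelated errors the observed covariances equal the true-score covariances, so only the own-variance terms attenuate.
True-score variance = [2²·0.86 + 0.78 + 0.86] + 3.36 = 5.08 + 3.36 = 8.44.
Reliability = 8.44 / 9.36 = 0.902.

0.902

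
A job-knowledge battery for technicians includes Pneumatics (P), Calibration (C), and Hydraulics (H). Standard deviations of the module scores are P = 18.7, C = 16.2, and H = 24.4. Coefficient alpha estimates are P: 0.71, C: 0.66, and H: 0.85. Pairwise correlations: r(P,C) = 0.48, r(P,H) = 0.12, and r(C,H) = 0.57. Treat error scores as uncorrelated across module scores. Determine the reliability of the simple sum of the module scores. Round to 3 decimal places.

Var(P+C+H) = 18.7² + 16.2² + 24.4² + 2·[18.7·16.2·0.48 + 18.7·24.4·0.12 + 16.2·24.4·0.57] = 1207.49 + 850.949 = 2058.44.
With uncorrelated errors the cross-covariances are all true-score covariance, so they carry over unchanged; only the diagonal terms shrink to ρᵢσᵢ².
True-score variance = [18.7²·0.71 + 16.2²·0.66 + 24.4²·0.85] + 850.949 = 927.546 + 850.949 = 1778.5.
Reliability = 1778.5 / 2058.44 = 0.864.

0.864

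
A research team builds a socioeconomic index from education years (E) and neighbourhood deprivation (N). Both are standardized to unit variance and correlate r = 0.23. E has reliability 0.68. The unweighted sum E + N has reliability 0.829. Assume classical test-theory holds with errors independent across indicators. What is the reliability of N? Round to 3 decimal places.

Var(E+N) = 2 + 2·0.23 = 2.460.
True-score variance = ρ_E + ρ_N + 2·0.23, so 0.829 = (0.68 + ρ_N + 0.46) / 2.460.
ρ_N = 0.829·2.460 − 0.68 − 0.46 = 0.899.

0.899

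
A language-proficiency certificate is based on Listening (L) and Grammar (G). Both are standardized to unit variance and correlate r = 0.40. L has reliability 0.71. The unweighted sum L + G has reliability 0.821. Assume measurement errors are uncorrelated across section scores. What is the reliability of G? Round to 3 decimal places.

0.789

Var(L+G) = 2 + 2·0.40 = 2.800.
True-score variance = ρ_L + ρ_G + 2·0.40, so 0.821 = (0.71 + ρ_G + 0.80) / 2.800.
ρ_G = 0.821·2.800 − 0.71 − 0.80 = 0.789.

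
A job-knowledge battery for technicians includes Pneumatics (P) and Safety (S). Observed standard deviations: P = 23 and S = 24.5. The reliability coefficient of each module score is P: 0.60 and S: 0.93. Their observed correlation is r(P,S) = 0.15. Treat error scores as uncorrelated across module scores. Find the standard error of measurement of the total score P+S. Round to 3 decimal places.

Var(total) = 1129.25 + 169.05 = 1298.3.
True-score variance = 875.633 + 169.05 = 1044.68, so reliability = 0.8047.
Error variance = 1298.3 − 1044.68 = 253.617; SEM = √253.617 = 15.925.

15.925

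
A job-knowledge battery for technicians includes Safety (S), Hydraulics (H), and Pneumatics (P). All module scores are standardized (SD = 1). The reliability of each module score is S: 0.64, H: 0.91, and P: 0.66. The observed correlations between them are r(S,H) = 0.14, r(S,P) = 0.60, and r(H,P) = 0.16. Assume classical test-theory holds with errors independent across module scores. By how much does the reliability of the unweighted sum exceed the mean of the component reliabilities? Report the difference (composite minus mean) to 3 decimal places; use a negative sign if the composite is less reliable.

0.099

Var(sum) = 3 + 1.8 = 4.8; true-score variance = 2.21 + 1.8 = 4.01; composite reliability = 0.8354.
Mean component reliability = 0.7367.
Difference = 0.8354 − 0.7367 = 0.099.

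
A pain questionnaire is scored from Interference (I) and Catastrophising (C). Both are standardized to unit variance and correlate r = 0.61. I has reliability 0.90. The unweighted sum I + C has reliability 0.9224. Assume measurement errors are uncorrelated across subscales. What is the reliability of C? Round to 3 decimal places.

0.850

Var(I+C) = 2 + 2·0.61 = 3.220.
True-score variance = ρ_I + ρ_C + 2·0.61, so 0.9224 = (0.90 + ρ_C + 1.22) / 3.220.
ρ_C = 0.9224·3.220 − 0.90 − 1.22 = 0.850.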